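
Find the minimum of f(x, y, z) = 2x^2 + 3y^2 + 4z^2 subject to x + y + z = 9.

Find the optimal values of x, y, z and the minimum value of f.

Using Lagrange multipliers on f = 2x^2 + 3y^2 + 4z^2 with constraint x + y + z = 9:
Conditions: 2*2*x = lambda, 2*3*y = lambda, 2*4*z = lambda
So x = lambda/4, y = lambda/6, z = lambda/8
Substituting into constraint: lambda * (13/24) = 9
lambda = 216/13
x = 54/13, y = 36/13, z = 27/13
Minimum value = 972/13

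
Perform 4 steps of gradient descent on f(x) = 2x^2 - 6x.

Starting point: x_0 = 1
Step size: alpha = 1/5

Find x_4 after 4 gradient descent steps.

f(x) = 2x^2 - 6x, f'(x) = 4x + (-6)
Step 1: f'(1) = -2, x_1 = 1 - 1/5 * -2 = 7/5
Step 2: f'(7/5) = -2/5, x_2 = 7/5 - 1/5 * -2/5 = 37/25
Step 3: f'(37/25) = -2/25, x_3 = 37/25 - 1/5 * -2/25 = 187/125
Step 4: f'(187/125) = -2/125, x_4 = 187/125 - 1/5 * -2/125 = 937/625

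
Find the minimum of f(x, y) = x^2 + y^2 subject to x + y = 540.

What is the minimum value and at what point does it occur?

Substitute y = 540 - x into f(x,y) = x^2 + y^2:
g(x) = x^2 + (540 - x)^2 = 2x^2 - 1080x + 291600
g'(x) = 4x - 1080 = 0  =>  x = 270
y = 540 - 270 = 270
Minimum value = 270^2 + 270^2 = 145800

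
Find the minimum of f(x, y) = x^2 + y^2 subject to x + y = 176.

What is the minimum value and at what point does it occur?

Substitute y = 176 - x into f(x,y) = x^2 + y^2:
g(x) = x^2 + (176 - x)^2 = 2x^2 - 352x + 30976
g'(x) = 4x - 352 = 0  =>  x = 88
y = 176 - 88 = 88
Minimum value = 88^2 + 88^2 = 15488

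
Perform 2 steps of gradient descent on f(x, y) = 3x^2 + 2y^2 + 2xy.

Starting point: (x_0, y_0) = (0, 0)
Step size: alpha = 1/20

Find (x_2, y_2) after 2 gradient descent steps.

f(x,y) = 3x^2 + 2y^2 + 2xy
grad_x = 6x + 2y, grad_y = 4y + 2x
Step 1: grad = (0, 0), (0, 0)
Step 2: grad = (0, 0), (0, 0)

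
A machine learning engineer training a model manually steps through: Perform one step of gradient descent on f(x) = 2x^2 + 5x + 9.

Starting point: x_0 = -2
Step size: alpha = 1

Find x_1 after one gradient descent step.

f(x) = 2x^2 + 5x + 9
f'(x) = 4x + 5
f'(-2) = 4*-2 + (5) = -3
x_1 = x_0 - alpha * f'(x_0) = -2 - 1 * -3 = 1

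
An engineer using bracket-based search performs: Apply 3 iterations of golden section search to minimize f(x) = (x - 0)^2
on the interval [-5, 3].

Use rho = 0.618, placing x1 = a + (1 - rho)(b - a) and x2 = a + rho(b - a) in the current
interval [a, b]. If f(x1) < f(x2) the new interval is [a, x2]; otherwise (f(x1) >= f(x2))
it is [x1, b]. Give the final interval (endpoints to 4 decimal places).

Golden section search for min of f(x) = (x - 0)^2 on [-5, 3].
Each step: x1 = a + (1 - rho)(b - a), x2 = a + rho(b - a); if f(x1) < f(x2) keep [a, x2], otherwise keep [x1, b].
Step 1: [-5.0000, 3.0000], x1=-1.9440 (f=3.7791), x2=-0.0560 (f=0.0031); f(x1) > f(x2) => keep [-1.9440, 3.0000]
Step 2: [-1.9440, 3.0000], x1=-0.0554 (f=0.0031), x2=1.1114 (f=1.2352); f(x1) < f(x2) => keep [-1.9440, 1.1114]
Step 3: [-1.9440, 1.1114], x1=-0.7768 (f=0.6035), x2=-0.0558 (f=0.0031); f(x1) > f(x2) => keep [-0.7768, 1.1114]
Final interval: [-0.7768, 1.1114]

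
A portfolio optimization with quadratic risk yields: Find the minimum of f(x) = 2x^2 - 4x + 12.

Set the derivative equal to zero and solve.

f(x) = 2x^2 - 4x + 12
f'(x) = 4x + (-4) = 0
x = 4/4 = 1
f(1) = 10
Since f''(x) = 4 > 0, this is a minimum.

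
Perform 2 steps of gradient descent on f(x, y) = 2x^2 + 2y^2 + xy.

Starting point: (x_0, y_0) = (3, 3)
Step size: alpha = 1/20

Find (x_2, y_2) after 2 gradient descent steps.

f(x,y) = 2x^2 + 2y^2 + xy
grad_x = 4x + 1y, grad_y = 4y + 1x
Step 1: grad = (15, 15), (9/4, 9/4)
Step 2: grad = (45/4, 45/4), (27/16, 27/16)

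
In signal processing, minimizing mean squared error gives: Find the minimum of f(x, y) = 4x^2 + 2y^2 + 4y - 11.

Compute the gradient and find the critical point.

f(x,y) = 4x^2 + 2y^2 + 4y - 11
df/dx = 8x + (0) = 0  =>  x = 0
df/dy = 4y + (4) = 0  =>  y = -1
f(0, -1) = 4*(0)^2 + 2*(-1)^2 + 4*(-1) + -11 = -13
Hessian is diagonal with entries 8, 4 > 0, so this is a minimum.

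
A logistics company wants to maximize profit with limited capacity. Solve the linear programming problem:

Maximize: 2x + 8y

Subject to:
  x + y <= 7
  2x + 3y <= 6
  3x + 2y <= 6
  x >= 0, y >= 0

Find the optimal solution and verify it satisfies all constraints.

Feasible vertices: (0, 0), (0, 2), (6/5, 6/5), (2, 0)
Objective 2x + 8y at each vertex:
  (0, 0): 0
  (0, 2): 16
  (6/5, 6/5): 12
  (2, 0): 4
Maximum is 16 at (0, 2).
Verify constraints at (x, y) = (0, 2):
  1*0 + 1*2 = 2 <= 7
  2*0 + 3*2 = 6 <= 6 (active)
  3*0 + 2*2 = 4 <= 6
  x = 0 >= 0, y = 2 >= 0. All constraints satisfied.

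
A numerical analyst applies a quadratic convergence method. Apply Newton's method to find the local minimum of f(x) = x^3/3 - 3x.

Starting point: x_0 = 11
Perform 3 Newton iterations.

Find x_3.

f(x) = x^3/3 - 3x
f'(x) = x^2 - 3, f''(x) = 2x
Newton update: x_{n+1} = x_n - (x_n^2 - 3)/(2*x_n)
Step 1: x_0 = 11, f'=118, f''=22, x_1 = 62/11
Step 2: x_1 = 62/11, f'=3481/121, f''=124/11, x_2 = 4207/1364
Step 3: x_2 = 4207/1364, f'=12117361/1860496, f''=4207/682, x_3 = 23280337/11476696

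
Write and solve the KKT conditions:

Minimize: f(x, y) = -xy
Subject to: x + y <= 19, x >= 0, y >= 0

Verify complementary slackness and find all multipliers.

Problem: min -xy s.t. x + y <= 19 (multiplier lambda), x >= 0 (mu_x), y >= 0 (mu_y)
KKT stationarity: -y + lambda - mu_x = 0, -x + lambda - mu_y = 0, with lambda, mu_x, mu_y >= 0
Complementary slackness: lambda*(x + y - 19) = 0, mu_x*x = 0, mu_y*y = 0
If lambda = 0: y = -mu_x <= 0 and x = -mu_y <= 0 force x = y = 0 with f = 0; but x = y = 19/2 is feasible with f = -361/4 < 0, so this is not the minimum. Hence lambda > 0 and x + y = 19.
Try x > 0, y > 0 (so mu_x = mu_y = 0): y = lambda, x = lambda => x = y = lambda
x + y = 19 => 2*lambda = 19 => lambda = 19/2
x* = y* = 19/2 > 0, consistent with mu_x = mu_y = 0.
(Any feasible point with x = 0 or y = 0 has f = 0 > -361/4, so the minimum is not on those boundaries.)
min(-xy) = -361/4 (i.e. max xy = 361/4)
Multipliers: lambda = 19/2, mu_x = 0, mu_y = 0
Complementary slackness: lambda*(x + y - 19) = 19/2*(19/2 + 19/2 - 19) = 0, mu_x*x = 0*19/2 = 0, mu_y*y = 0*19/2 = 0. Satisfied.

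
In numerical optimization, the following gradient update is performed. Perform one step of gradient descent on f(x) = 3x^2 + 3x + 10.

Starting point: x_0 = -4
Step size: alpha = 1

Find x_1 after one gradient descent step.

f(x) = 3x^2 + 3x + 10
f'(x) = 6x + 3
f'(-4) = 6*-4 + (3) = -21
x_1 = x_0 - alpha * f'(x_0) = -4 - 1 * -21 = 17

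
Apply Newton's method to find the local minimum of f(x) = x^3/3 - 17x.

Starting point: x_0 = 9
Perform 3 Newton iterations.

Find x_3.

f(x) = x^3/3 - 17x
f'(x) = x^2 - 17, f''(x) = 2x
Newton update: x_{n+1} = x_n - (x_n^2 - 17)/(2*x_n)
Step 1: x_0 = 9, f'=64, f''=18, x_1 = 49/9
Step 2: x_1 = 49/9, f'=1024/81, f''=98/9, x_2 = 1889/441
Step 3: x_2 = 1889/441, f'=262144/194481, f''=3778/441, x_3 = 3437249/833049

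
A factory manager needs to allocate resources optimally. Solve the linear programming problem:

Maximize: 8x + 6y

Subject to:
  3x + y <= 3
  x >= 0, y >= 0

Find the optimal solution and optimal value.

The feasible region has vertices at [(0, 0), (1, 0), (0, 3)].
Checking objective 8x + 6y at each vertex:
  (0, 0): 8*0 + 6*0 = 0
  (1, 0): 8*1 + 6*0 = 8
  (0, 3): 8*0 + 6*3 = 18
Maximum is 18 at (0, 3).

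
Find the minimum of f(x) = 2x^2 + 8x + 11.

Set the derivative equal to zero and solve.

f(x) = 2x^2 + 8x + 11
f'(x) = 4x + (8) = 0
x = -8/4 = -2
f(-2) = 3
Since f''(x) = 4 > 0, this is a minimum.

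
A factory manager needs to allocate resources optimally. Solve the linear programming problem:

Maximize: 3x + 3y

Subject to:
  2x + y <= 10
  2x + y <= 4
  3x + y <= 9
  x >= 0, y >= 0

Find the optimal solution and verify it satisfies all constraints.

Feasible vertices: (0, 0), (0, 4), (2, 0)
Objective 3x + 3y at each vertex:
  (0, 0): 0
  (0, 4): 12
  (2, 0): 6
Maximum is 12 at (0, 4).
Verify constraints at (x, y) = (0, 4):
  2*0 + 1*4 = 4 <= 10
  2*0 + 1*4 = 4 <= 4 (active)
  3*0 + 1*4 = 4 <= 9
  x = 0 >= 0, y = 4 >= 0. All constraints satisfied.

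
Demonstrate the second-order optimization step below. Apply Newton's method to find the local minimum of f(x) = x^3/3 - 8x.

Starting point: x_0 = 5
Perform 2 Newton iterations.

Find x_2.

f(x) = x^3/3 - 8x
f'(x) = x^2 - 8, f''(x) = 2x
Newton update: x_{n+1} = x_n - (x_n^2 - 8)/(2*x_n)
Step 1: x_0 = 5, f'=17, f''=10, x_1 = 33/10
Step 2: x_1 = 33/10, f'=289/100, f''=33/5, x_2 = 1889/660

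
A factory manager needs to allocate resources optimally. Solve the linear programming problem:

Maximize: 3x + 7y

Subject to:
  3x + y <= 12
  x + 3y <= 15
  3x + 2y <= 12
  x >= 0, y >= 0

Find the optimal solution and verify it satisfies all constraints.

Feasible vertices: (0, 0), (0, 5), (6/7, 33/7), (4, 0)
Objective 3x + 7y at each vertex:
  (0, 0): 0
  (0, 5): 35
  (6/7, 33/7): 249/7
  (4, 0): 12
Maximum is 249/7 at (6/7, 33/7).
Verify constraints at (x, y) = (6/7, 33/7):
  3*(6/7) + 1*(33/7) = 51/7 <= 12
  1*(6/7) + 3*(33/7) = 15 <= 15 (active)
  3*(6/7) + 2*(33/7) = 12 <= 12 (active)
  x = 6/7 >= 0, y = 33/7 >= 0. All constraints satisfied.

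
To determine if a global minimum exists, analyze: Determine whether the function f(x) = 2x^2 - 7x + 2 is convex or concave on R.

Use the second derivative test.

f(x) = 2x^2 - 7x + 2
f'(x) = 4x - 7
f''(x) = 4
Since f''(x) = 4 > 0 for all x, f is convex on R.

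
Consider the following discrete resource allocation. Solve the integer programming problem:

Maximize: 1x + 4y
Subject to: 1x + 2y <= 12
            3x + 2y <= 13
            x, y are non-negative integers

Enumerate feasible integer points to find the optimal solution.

Constraint 1: 1x + 2y <= 12
Constraint 2: 3x + 2y <= 13
Feasible x range (need y >= 0): 0 <= x <= min(12/1, 13/3) => x in {0, ..., 4}.
Enumerate feasible integer points row by row (the coefficient of y is 4 > 0, so for each x the largest feasible y gives the best value):
  x = 0: y <= min((12 - 1*0)/2, (13 - 3*0)/2) => y in {0, ..., 6}; best 1*0 + 4*6 = 24
  x = 1: y <= min((12 - 1*1)/2, (13 - 3*1)/2) => y in {0, ..., 5}; best 1*1 + 4*5 = 21
  x = 2: y <= min((12 - 1*2)/2, (13 - 3*2)/2) => y in {0, ..., 3}; best 1*2 + 4*3 = 14
  x = 3: y <= min((12 - 1*3)/2, (13 - 3*3)/2) => y in {0, ..., 2}; best 1*3 + 4*2 = 11
  x = 4: y <= min((12 - 1*4)/2, (13 - 3*4)/2) => y in {0}; best 1*4 + 4*0 = 4
The maximum 1x + 4y = 24 is achieved at x = 0, y = 6.
Check: 1*0 + 2*6 = 12 <= 12 and 3*0 + 2*6 = 12 <= 13.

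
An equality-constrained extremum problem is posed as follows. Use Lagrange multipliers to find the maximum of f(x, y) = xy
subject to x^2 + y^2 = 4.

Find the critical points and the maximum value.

Lagrange conditions: y = 2*lambda*x and x = 2*lambda*y
If x = 0 then y = 0, violating the constraint, so x, y != 0.
Dividing: y/x = x/y => x^2 = y^2 => y = x or y = -x
Constraint: 2x^2 = 4 => x^2 = 2 => x = +/-sqrt(2)
Critical points: (sqrt(2), sqrt(2)), (-sqrt(2), -sqrt(2)), (sqrt(2), -sqrt(2)), (-sqrt(2), sqrt(2))
  y = x:  xy = x^2 = 2  at (sqrt(2), sqrt(2)) and (-sqrt(2), -sqrt(2))
  y = -x: xy = -x^2 = -2 at (sqrt(2), -sqrt(2)) and (-sqrt(2), sqrt(2))
Maximum xy = 2 at (sqrt(2), sqrt(2)) and (-sqrt(2), -sqrt(2))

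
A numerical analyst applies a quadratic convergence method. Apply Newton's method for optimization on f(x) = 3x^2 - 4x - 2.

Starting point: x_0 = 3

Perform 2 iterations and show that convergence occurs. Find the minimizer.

f(x) = 3x^2 - 4x - 2, f'(x) = 6x + (-4), f''(x) = 6
Step 1: f'(3) = 14, x_1 = 3 - 14/6 = 2/3
Step 2: f'(2/3) = 0, x_2 = 2/3 (converged)
Newton's method converges in 1 step for quadratics.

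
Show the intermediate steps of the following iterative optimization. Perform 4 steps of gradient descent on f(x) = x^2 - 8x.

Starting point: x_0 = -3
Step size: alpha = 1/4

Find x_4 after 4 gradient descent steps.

f(x) = x^2 - 8x, f'(x) = 2x + (-8)
Step 1: f'(-3) = -14, x_1 = -3 - 1/4 * -14 = 1/2
Step 2: f'(1/2) = -7, x_2 = 1/2 - 1/4 * -7 = 9/4
Step 3: f'(9/4) = -7/2, x_3 = 9/4 - 1/4 * -7/2 = 25/8
Step 4: f'(25/8) = -7/4, x_4 = 25/8 - 1/4 * -7/4 = 57/16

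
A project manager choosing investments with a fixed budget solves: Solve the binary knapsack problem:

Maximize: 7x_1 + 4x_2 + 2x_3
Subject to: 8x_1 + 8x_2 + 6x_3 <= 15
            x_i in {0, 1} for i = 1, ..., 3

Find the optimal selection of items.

Items: item 1 (v=7, w=8), item 2 (v=4, w=8), item 3 (v=2, w=6)
Capacity: 15
Checking all 8 subsets (w = total weight, v = total value):
  {}: w = 0, v = 0
  {1}: w = 8, v = 7
  {2}: w = 8, v = 4
  {3}: w = 6, v = 2
  {1, 2}: w = 16 > 15, infeasible
  {1, 3}: w = 14, v = 9
  {2, 3}: w = 14, v = 6
  {1, 2, 3}: w = 22 > 15, infeasible
Best feasible subset: items [1, 3]
Total weight: 14 <= 15, total value: 9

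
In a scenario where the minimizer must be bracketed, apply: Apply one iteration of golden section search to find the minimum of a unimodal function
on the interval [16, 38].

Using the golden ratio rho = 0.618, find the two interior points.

Golden section search on [16, 38].
Golden ratio rho = 0.618 (approx).
Interior points:
  x_1 = 16 + (1-0.618)*22 = 24.4040
  x_2 = 16 + 0.618*22 = 29.5960
Compare f(x_1) and f(x_2) to determine which subinterval to keep.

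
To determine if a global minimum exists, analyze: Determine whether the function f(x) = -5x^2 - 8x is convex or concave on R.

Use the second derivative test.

f(x) = -5x^2 - 8x
f'(x) = -10x - 8
f''(x) = -10
Since f''(x) = -10 < 0 for all x, f is concave on R.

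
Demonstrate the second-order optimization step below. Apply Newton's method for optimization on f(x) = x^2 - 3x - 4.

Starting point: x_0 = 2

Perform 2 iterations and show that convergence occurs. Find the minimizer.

f(x) = x^2 - 3x - 4, f'(x) = 2x + (-3), f''(x) = 2
Step 1: f'(2) = 1, x_1 = 2 - 1/2 = 3/2
Step 2: f'(3/2) = 0, x_2 = 3/2 (converged)
Newton's method converges in 1 step for quadratics.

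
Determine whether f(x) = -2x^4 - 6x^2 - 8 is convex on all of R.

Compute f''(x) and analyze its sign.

f(x) = -2x^4 - 6x^2 - 8
f'(x) = -8x^3 + -12x
f''(x) = -24x^2 + -12
f''(x) = -24x^2 + -12 <= -12 < 0 for all x
Therefore, f is concave on R.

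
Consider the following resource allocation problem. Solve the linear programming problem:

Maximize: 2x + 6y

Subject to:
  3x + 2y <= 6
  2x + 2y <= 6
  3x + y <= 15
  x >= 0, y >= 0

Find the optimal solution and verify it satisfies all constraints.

Feasible vertices: (0, 0), (0, 3), (2, 0)
Objective 2x + 6y at each vertex:
  (0, 0): 0
  (0, 3): 18
  (2, 0): 4
Maximum is 18 at (0, 3).
Verify constraints at (x, y) = (0, 3):
  3*0 + 2*3 = 6 <= 6 (active)
  2*0 + 2*3 = 6 <= 6 (active)
  3*0 + 1*3 = 3 <= 15
  x = 0 >= 0, y = 3 >= 0. All constraints satisfied.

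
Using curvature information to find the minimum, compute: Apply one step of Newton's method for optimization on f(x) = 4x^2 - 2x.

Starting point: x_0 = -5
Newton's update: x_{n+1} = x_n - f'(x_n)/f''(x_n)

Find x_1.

f(x) = 4x^2 - 2x
f'(x) = 8x + (-2), f''(x) = 8
Newton step: x_1 = x_0 - f'(x_0)/f''(x_0)
f'(-5) = -42
x_1 = -5 - -42/8 = 1/4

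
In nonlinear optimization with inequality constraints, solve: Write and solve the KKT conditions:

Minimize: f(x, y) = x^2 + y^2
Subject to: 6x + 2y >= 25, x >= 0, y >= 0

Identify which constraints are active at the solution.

KKT conditions for min x^2 + y^2 s.t. 6x + 2y >= 25, x >= 0, y >= 0:
Stationarity: 2x = mu*6 + mu_x, 2y = mu*2 + mu_y, with mu, mu_x, mu_y >= 0
Complementary slackness: mu*(6x + 2y - 25) = 0, mu_x*x = 0, mu_y*y = 0
(0, 0) is infeasible (6*0 + 2*0 < 25), so if mu = 0 stationarity would force x = mu_x/2 >= 0, y = mu_y/2 >= 0 with mu_x*x = mu_y*y = 0, i.e. x = y = 0: contradiction. Hence mu > 0 and 6x + 2y = 25 is active.
Try x > 0, y > 0 (so mu_x = mu_y = 0): x = 6*mu/2, y = 2*mu/2
Substitute: 6*(6*mu/2) + 2*(2*mu/2) = 25
  mu*40/2 = 25 => mu = 5/4
x* = 15/4 > 0, y* = 5/4 > 0, consistent with mu_x = mu_y = 0.
f is convex and the constraints are linear, so this KKT point is the global minimum.
f* = 125/8
Active constraints: 6x + 2y >= 25 (holds with equality, mu = 5/4 > 0); x >= 0 and y >= 0 are inactive (mu_x = mu_y = 0).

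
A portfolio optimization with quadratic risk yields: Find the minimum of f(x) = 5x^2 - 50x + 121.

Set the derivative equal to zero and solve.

f(x) = 5x^2 - 50x + 121
f'(x) = 10x + (-50) = 0
x = 50/10 = 5
f(5) = -4
Since f''(x) = 10 > 0, this is a minimum.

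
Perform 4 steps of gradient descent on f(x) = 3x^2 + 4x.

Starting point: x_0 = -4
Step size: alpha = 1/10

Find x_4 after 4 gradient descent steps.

f(x) = 3x^2 + 4x, f'(x) = 6x + (4)
Step 1: f'(-4) = -20, x_1 = -4 - 1/10 * -20 = -2
Step 2: f'(-2) = -8, x_2 = -2 - 1/10 * -8 = -6/5
Step 3: f'(-6/5) = -16/5, x_3 = -6/5 - 1/10 * -16/5 = -22/25
Step 4: f'(-22/25) = -32/25, x_4 = -22/25 - 1/10 * -32/25 = -94/125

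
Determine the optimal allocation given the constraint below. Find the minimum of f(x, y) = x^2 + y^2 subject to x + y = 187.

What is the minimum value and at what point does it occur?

Substitute y = 187 - x into f(x,y) = x^2 + y^2:
g(x) = x^2 + (187 - x)^2 = 2x^2 - 374x + 34969
g'(x) = 4x - 374 = 0  =>  x = 187/2
y = 187 - 187/2 = 187/2
Minimum value = (187/2)^2 + (187/2)^2 = 34969/2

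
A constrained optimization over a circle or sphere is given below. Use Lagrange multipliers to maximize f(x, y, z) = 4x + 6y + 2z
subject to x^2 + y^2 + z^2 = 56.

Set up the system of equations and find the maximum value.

Lagrange conditions: 4 = 2*lambda*x, 6 = 2*lambda*y, 2 = 2*lambda*z
So x:4 = y:6 = z:2, i.e. x = 4t, y = 6t, z = 2t
Constraint: t^2*(4^2 + 6^2 + 2^2) = 56
  t^2 * 56 = 56  =>  t = sqrt(1)
Maximum = 4*4t + 6*6t + 2*2t = 56*sqrt(1) = 56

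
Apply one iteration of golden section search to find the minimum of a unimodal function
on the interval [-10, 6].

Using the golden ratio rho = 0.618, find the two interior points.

Golden section search on [-10, 6].
Golden ratio rho = 0.618 (approx).
Interior points:
  x_1 = -10 + (1-0.618)*16 = -3.8880
  x_2 = -10 + 0.618*16 = -0.1120
Compare f(x_1) and f(x_2) to determine which subinterval to keep.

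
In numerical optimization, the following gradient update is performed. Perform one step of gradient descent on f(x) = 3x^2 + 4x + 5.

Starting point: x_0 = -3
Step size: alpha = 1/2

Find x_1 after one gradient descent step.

f(x) = 3x^2 + 4x + 5
f'(x) = 6x + 4
f'(-3) = 6*-3 + (4) = -14
x_1 = x_0 - alpha * f'(x_0) = -3 - 1/2 * -14 = 4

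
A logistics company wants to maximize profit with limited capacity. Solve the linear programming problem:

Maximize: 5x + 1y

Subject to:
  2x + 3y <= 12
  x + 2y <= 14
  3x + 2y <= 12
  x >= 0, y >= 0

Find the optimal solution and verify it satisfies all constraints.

Feasible vertices: (0, 0), (0, 4), (12/5, 12/5), (4, 0)
Objective 5x + 1y at each vertex:
  (0, 0): 0
  (0, 4): 4
  (12/5, 12/5): 72/5
  (4, 0): 20
Maximum is 20 at (4, 0).
Verify constraints at (x, y) = (4, 0):
  2*4 + 3*0 = 8 <= 12
  1*4 + 2*0 = 4 <= 14
  3*4 + 2*0 = 12 <= 12 (active)
  x = 4 >= 0, y = 0 >= 0. All constraints satisfied.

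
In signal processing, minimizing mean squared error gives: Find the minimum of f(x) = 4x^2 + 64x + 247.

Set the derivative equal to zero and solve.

f(x) = 4x^2 + 64x + 247
f'(x) = 8x + (64) = 0
x = -64/8 = -8
f(-8) = -9
Since f''(x) = 8 > 0, this is a minimum.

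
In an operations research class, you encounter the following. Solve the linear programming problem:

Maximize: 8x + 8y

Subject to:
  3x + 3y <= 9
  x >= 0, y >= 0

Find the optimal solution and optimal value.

The feasible region has vertices at [(0, 0), (3, 0), (0, 3)].
Checking objective 8x + 8y at each vertex:
  (0, 0): 8*0 + 8*0 = 0
  (3, 0): 8*3 + 8*0 = 24
  (0, 3): 8*0 + 8*3 = 24
Maximum is 24 at (3, 0).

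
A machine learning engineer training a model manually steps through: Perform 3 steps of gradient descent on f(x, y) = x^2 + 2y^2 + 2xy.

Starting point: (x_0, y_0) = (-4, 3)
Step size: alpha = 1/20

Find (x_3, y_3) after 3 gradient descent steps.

f(x,y) = x^2 + 2y^2 + 2xy
grad_x = 2x + 2y, grad_y = 4y + 2x
Step 1: grad = (-2, 4), (-39/10, 14/5)
Step 2: grad = (-11/5, 17/5), (-379/100, 263/100)
Step 3: grad = (-58/25, 147/50), (-1837/500, 2483/1000)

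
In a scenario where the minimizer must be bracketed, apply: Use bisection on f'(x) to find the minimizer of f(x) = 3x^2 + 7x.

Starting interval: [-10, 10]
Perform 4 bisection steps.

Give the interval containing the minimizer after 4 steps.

Finding critical point of f(x) = 3x^2 + 7x using bisection on f'(x) = 6x + 7.
f'(x) = 0 when x = -7/6.
Starting interval: [-10, 10]
Step 1: mid = 0, f'(mid) = 7, new interval = [-10, 0]
Step 2: mid = -5, f'(mid) = -23, new interval = [-5, 0]
Step 3: mid = -5/2, f'(mid) = -8, new interval = [-5/2, 0]
Step 4: mid = -5/4, f'(mid) = -1/2, new interval = [-5/4, 0]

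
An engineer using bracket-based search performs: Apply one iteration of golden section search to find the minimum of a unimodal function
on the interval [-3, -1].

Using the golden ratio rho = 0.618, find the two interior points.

Golden section search on [-3, -1].
Golden ratio rho = 0.618 (approx).
Interior points:
  x_1 = -3 + (1-0.618)*2 = -2.2360
  x_2 = -3 + 0.618*2 = -1.7640
Compare f(x_1) and f(x_2) to determine which subinterval to keep.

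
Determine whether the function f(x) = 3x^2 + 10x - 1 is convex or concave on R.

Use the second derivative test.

f(x) = 3x^2 + 10x - 1
f'(x) = 6x + 10
f''(x) = 6
Since f''(x) = 6 > 0 for all x, f is convex on R.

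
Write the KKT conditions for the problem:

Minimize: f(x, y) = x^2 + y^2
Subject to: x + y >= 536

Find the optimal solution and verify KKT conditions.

KKT conditions for min x^2 + y^2 s.t. x + y >= 536:
Stationarity: 2x = mu, 2y = mu
So x = y = mu/2.
Complementary slackness: mu*(x + y - 536) = 0
Primal feasibility: x + y >= 536; dual feasibility: mu >= 0
If mu = 0 then x = y = 0, but 0 + 0 < 536 is infeasible, so the constraint is active.
Constraint active: x + y = 2*(mu/2) = 536 => mu = 536
x = y = 268, f = 143648
Verify: stationarity 2*268 = 536 = mu; primal 268 + 268 = 536 >= 536; dual mu = 536 >= 0; complementary slackness 536*(536 - 536) = 0. All KKT conditions hold.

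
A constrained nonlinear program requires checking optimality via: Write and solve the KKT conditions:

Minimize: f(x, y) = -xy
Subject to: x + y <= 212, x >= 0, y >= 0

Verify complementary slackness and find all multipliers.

Problem: min -xy s.t. x + y <= 212 (multiplier lambda), x >= 0 (mu_x), y >= 0 (mu_y)
KKT stationarity: -y + lambda - mu_x = 0, -x + lambda - mu_y = 0, with lambda, mu_x, mu_y >= 0
Complementary slackness: lambda*(x + y - 212) = 0, mu_x*x = 0, mu_y*y = 0
If lambda = 0: y = -mu_x <= 0 and x = -mu_y <= 0 force x = y = 0 with f = 0; but x = y = 106 is feasible with f = -11236 < 0, so this is not the minimum. Hence lambda > 0 and x + y = 212.
Try x > 0, y > 0 (so mu_x = mu_y = 0): y = lambda, x = lambda => x = y = lambda
x + y = 212 => 2*lambda = 212 => lambda = 106
x* = y* = 106 > 0, consistent with mu_x = mu_y = 0.
(Any feasible point with x = 0 or y = 0 has f = 0 > -11236, so the minimum is not on those boundaries.)
min(-xy) = -11236 (i.e. max xy = 11236)
Multipliers: lambda = 106, mu_x = 0, mu_y = 0
Complementary slackness: lambda*(x + y - 212) = 106*(106 + 106 - 212) = 0, mu_x*x = 0*106 = 0, mu_y*y = 0*106 = 0. Satisfied.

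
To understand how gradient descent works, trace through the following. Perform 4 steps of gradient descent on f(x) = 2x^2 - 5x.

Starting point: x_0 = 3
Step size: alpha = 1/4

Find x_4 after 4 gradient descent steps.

f(x) = 2x^2 - 5x, f'(x) = 4x + (-5)
Step 1: f'(3) = 7, x_1 = 3 - 1/4 * 7 = 5/4
Step 2: f'(5/4) = 0, x_2 = 5/4 - 1/4 * 0 = 5/4
Step 3: f'(5/4) = 0, x_3 = 5/4 - 1/4 * 0 = 5/4
Step 4: f'(5/4) = 0, x_4 = 5/4 - 1/4 * 0 = 5/4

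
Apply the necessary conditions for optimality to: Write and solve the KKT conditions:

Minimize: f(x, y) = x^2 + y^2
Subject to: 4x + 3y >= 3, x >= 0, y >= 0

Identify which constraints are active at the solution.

KKT conditions for min x^2 + y^2 s.t. 4x + 3y >= 3, x >= 0, y >= 0:
Stationarity: 2x = mu*4 + mu_x, 2y = mu*3 + mu_y, with mu, mu_x, mu_y >= 0
Complementary slackness: mu*(4x + 3y - 3) = 0, mu_x*x = 0, mu_y*y = 0
(0, 0) is infeasible (4*0 + 3*0 < 3), so if mu = 0 stationarity would force x = mu_x/2 >= 0, y = mu_y/2 >= 0 with mu_x*x = mu_y*y = 0, i.e. x = y = 0: contradiction. Hence mu > 0 and 4x + 3y = 3 is active.
Try x > 0, y > 0 (so mu_x = mu_y = 0): x = 4*mu/2, y = 3*mu/2
Substitute: 4*(4*mu/2) + 3*(3*mu/2) = 3
  mu*25/2 = 3 => mu = 6/25
x* = 12/25 > 0, y* = 9/25 > 0, consistent with mu_x = mu_y = 0.
f is convex and the constraints are linear, so this KKT point is the global minimum.
f* = 9/25
Active constraints: 4x + 3y >= 3 (holds with equality, mu = 6/25 > 0); x >= 0 and y >= 0 are inactive (mu_x = mu_y = 0).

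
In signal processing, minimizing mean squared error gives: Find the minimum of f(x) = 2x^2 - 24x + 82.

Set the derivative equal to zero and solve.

f(x) = 2x^2 - 24x + 82
f'(x) = 4x + (-24) = 0
x = 24/4 = 6
f(6) = 10
Since f''(x) = 4 > 0, this is a minimum.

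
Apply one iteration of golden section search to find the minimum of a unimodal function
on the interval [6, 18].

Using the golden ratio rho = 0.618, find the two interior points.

Golden section search on [6, 18].
Golden ratio rho = 0.618 (approx).
Interior points:
  x_1 = 6 + (1-0.618)*12 = 10.5840
  x_2 = 6 + 0.618*12 = 13.4160
Compare f(x_1) and f(x_2) to determine which subinterval to keep.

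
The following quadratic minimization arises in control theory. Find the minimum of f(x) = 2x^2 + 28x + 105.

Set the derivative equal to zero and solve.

f(x) = 2x^2 + 28x + 105
f'(x) = 4x + (28) = 0
x = -28/4 = -7
f(-7) = 7
Since f''(x) = 4 > 0, this is a minimum.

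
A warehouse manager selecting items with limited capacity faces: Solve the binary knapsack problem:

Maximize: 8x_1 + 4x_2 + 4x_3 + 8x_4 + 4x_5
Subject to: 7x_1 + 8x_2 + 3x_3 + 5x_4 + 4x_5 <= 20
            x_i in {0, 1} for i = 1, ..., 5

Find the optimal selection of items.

Items: item 1 (v=8, w=7), item 2 (v=4, w=8), item 3 (v=4, w=3), item 4 (v=8, w=5), item 5 (v=4, w=4)
Capacity: 20
Checking all 32 subsets (w = total weight, v = total value):
  {}: w = 0, v = 0
  {1}: w = 7, v = 8
  {2}: w = 8, v = 4
  {3}: w = 3, v = 4
  {4}: w = 5, v = 8
  {5}: w = 4, v = 4
  {1, 2}: w = 15, v = 12
  {1, 3}: w = 10, v = 12
  {1, 4}: w = 12, v = 16
  {1, 5}: w = 11, v = 12
  {2, 3}: w = 11, v = 8
  {2, 4}: w = 13, v = 12
  {2, 5}: w = 12, v = 8
  {3, 4}: w = 8, v = 12
  {3, 5}: w = 7, v = 8
  {4, 5}: w = 9, v = 12
  {1, 2, 3}: w = 18, v = 16
  {1, 2, 4}: w = 20, v = 20
  {1, 2, 5}: w = 19, v = 16
  {1, 3, 4}: w = 15, v = 20
  {1, 3, 5}: w = 14, v = 16
  {1, 4, 5}: w = 16, v = 20
  {2, 3, 4}: w = 16, v = 16
  {2, 3, 5}: w = 15, v = 12
  {2, 4, 5}: w = 17, v = 16
  {3, 4, 5}: w = 12, v = 16
  {1, 2, 3, 4}: w = 23 > 20, infeasible
  {1, 2, 3, 5}: w = 22 > 20, infeasible
  {1, 2, 4, 5}: w = 24 > 20, infeasible
  {1, 3, 4, 5}: w = 19, v = 24
  {2, 3, 4, 5}: w = 20, v = 20
  {1, 2, 3, 4, 5}: w = 27 > 20, infeasible
Best feasible subset: items [1, 3, 4, 5]
Total weight: 19 <= 20, total value: 24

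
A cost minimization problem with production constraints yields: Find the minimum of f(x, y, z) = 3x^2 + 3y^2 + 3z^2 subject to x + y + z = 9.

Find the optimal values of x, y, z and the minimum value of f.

Using Lagrange multipliers on f = 3x^2 + 3y^2 + 3z^2 with constraint x + y + z = 9:
Conditions: 2*3*x = lambda, 2*3*y = lambda, 2*3*z = lambda
So x = lambda/6, y = lambda/6, z = lambda/6
Substituting into constraint: lambda * (1/2) = 9
lambda = 18
x = 3, y = 3, z = 3
Minimum value = 81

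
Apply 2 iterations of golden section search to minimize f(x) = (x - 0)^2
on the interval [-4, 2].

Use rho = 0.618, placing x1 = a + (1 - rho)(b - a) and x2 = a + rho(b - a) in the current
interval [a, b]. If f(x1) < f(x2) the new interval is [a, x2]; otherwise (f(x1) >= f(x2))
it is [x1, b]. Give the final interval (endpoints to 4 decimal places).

Golden section search for min of f(x) = (x - 0)^2 on [-4, 2].
Each step: x1 = a + (1 - rho)(b - a), x2 = a + rho(b - a); if f(x1) < f(x2) keep [a, x2], otherwise keep [x1, b].
Step 1: [-4.0000, 2.0000], x1=-1.7080 (f=2.9173), x2=-0.2920 (f=0.0853); f(x1) > f(x2) => keep [-1.7080, 2.0000]
Step 2: [-1.7080, 2.0000], x1=-0.2915 (f=0.0850), x2=0.5835 (f=0.3405); f(x1) < f(x2) => keep [-1.7080, 0.5835]
Final interval: [-1.7080, 0.5835]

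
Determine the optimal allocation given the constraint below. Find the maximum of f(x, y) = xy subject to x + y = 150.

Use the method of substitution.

Substitute y = 150 - x into f(x,y) = xy:
g(x) = x(150 - x) = 150x - x^2
g'(x) = 150 - 2x = 0  =>  x = 75
y = 150 - 75 = 75
Maximum value = 75 * 75 = 5625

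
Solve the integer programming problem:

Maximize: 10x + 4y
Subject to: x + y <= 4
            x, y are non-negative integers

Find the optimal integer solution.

Objective: 10x + 4y, constraint: x + y <= 4
Coefficient of x is 10 >= coefficient of y is 4, so allocate the entire budget to x.
Optimal: x = 4, y = 0, value = 40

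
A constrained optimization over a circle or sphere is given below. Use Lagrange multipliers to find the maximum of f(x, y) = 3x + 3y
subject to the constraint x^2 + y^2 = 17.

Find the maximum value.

Set up Lagrange conditions: grad f = lambda * grad g
  3 = 2*lambda*x
  3 = 2*lambda*y
From these: x/y = 3/3, so x = 3t, y = 3t for some t.
Substitute into constraint: (3t)^2 + (3t)^2 = 17
  t^2 * 18 = 17
  t = sqrt(17/18)
Maximum = 3*x + 3*y = (3^2 + 3^2)*t = 18 * sqrt(17/18) = sqrt(306)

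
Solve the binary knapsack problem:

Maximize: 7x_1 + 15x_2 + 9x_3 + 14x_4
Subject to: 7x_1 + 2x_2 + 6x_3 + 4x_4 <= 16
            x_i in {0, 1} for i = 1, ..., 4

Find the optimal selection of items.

Items: item 1 (v=7, w=7), item 2 (v=15, w=2), item 3 (v=9, w=6), item 4 (v=14, w=4)
Capacity: 16
Checking all 16 subsets (w = total weight, v = total value):
  {}: w = 0, v = 0
  {1}: w = 7, v = 7
  {2}: w = 2, v = 15
  {3}: w = 6, v = 9
  {4}: w = 4, v = 14
  {1, 2}: w = 9, v = 22
  {1, 3}: w = 13, v = 16
  {1, 4}: w = 11, v = 21
  {2, 3}: w = 8, v = 24
  {2, 4}: w = 6, v = 29
  {3, 4}: w = 10, v = 23
  {1, 2, 3}: w = 15, v = 31
  {1, 2, 4}: w = 13, v = 36
  {1, 3, 4}: w = 17 > 16, infeasible
  {2, 3, 4}: w = 12, v = 38
  {1, 2, 3, 4}: w = 19 > 16, infeasible
Best feasible subset: items [2, 3, 4]
Total weight: 12 <= 16, total value: 38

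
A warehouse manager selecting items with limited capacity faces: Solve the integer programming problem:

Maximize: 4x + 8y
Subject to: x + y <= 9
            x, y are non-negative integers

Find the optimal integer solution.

Objective: 4x + 8y, constraint: x + y <= 9
Coefficient of y is 8 > coefficient of x is 4, so allocate the entire budget to y.
Optimal: x = 0, y = 9, value = 72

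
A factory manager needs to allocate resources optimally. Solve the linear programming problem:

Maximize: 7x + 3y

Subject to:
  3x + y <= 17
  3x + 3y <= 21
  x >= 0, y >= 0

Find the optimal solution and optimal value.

Feasible vertices: (0, 0), (0, 7), (5, 2), (17/3, 0)
Objective 7x + 3y at each:
  (0, 0): 0
  (0, 7): 21
  (5, 2): 41
  (17/3, 0): 119/3
Maximum is 41 at (5, 2).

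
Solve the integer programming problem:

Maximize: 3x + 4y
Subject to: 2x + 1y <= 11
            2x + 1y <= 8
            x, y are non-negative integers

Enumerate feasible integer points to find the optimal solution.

Constraint 1: 2x + 1y <= 11
Constraint 2: 2x + 1y <= 8
Feasible x range (need y >= 0): 0 <= x <= min(11/2, 8/2) => x in {0, ..., 4}.
Enumerate feasible integer points row by row (the coefficient of y is 4 > 0, so for each x the largest feasible y gives the best value):
  x = 0: y <= min((11 - 2*0)/1, (8 - 2*0)/1) => y in {0, ..., 8}; best 3*0 + 4*8 = 32
  x = 1: y <= min((11 - 2*1)/1, (8 - 2*1)/1) => y in {0, ..., 6}; best 3*1 + 4*6 = 27
  x = 2: y <= min((11 - 2*2)/1, (8 - 2*2)/1) => y in {0, ..., 4}; best 3*2 + 4*4 = 22
  x = 3: y <= min((11 - 2*3)/1, (8 - 2*3)/1) => y in {0, ..., 2}; best 3*3 + 4*2 = 17
  x = 4: y <= min((11 - 2*4)/1, (8 - 2*4)/1) => y in {0}; best 3*4 + 4*0 = 12
The maximum 3x + 4y = 32 is achieved at x = 0, y = 8.
Check: 2*0 + 1*8 = 8 <= 11 and 2*0 + 1*8 = 8 <= 8.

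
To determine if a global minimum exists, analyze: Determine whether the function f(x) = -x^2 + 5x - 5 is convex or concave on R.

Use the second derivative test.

f(x) = -x^2 + 5x - 5
f'(x) = -2x + 5
f''(x) = -2
Since f''(x) = -2 < 0 for all x, f is concave on R.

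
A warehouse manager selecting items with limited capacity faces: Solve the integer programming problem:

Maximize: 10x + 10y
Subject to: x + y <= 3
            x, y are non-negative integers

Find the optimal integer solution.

Objective: 10x + 10y, constraint: x + y <= 3
Coefficient of x is 10 >= coefficient of y is 10, so allocate the entire budget to x.
Optimal: x = 3, y = 0, value = 30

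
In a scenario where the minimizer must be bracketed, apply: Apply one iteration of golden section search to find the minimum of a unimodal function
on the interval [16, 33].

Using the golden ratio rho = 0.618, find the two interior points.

Golden section search on [16, 33].
Golden ratio rho = 0.618 (approx).
Interior points:
  x_1 = 16 + (1-0.618)*17 = 22.4940
  x_2 = 16 + 0.618*17 = 26.5060
Compare f(x_1) and f(x_2) to determine which subinterval to keep.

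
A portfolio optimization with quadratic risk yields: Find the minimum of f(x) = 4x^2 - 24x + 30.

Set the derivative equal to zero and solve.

f(x) = 4x^2 - 24x + 30
f'(x) = 8x + (-24) = 0
x = 24/8 = 3
f(3) = -6
Since f''(x) = 8 > 0, this is a minimum.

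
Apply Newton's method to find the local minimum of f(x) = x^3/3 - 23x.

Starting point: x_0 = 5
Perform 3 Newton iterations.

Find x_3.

f(x) = x^3/3 - 23x
f'(x) = x^2 - 23, f''(x) = 2x
Newton update: x_{n+1} = x_n - (x_n^2 - 23)/(2*x_n)
Step 1: x_0 = 5, f'=2, f''=10, x_1 = 24/5
Step 2: x_1 = 24/5, f'=1/25, f''=48/5, x_2 = 1151/240
Step 3: x_2 = 1151/240, f'=1/57600, f''=1151/120, x_3 = 2649601/552480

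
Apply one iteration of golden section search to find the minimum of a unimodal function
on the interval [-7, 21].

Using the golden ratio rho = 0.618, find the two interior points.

Golden section search on [-7, 21].
Golden ratio rho = 0.618 (approx).
Interior points:
  x_1 = -7 + (1-0.618)*28 = 3.6960
  x_2 = -7 + 0.618*28 = 10.3040
Compare f(x_1) and f(x_2) to determine which subinterval to keep.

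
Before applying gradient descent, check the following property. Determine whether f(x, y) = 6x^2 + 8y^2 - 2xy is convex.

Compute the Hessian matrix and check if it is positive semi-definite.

f(x,y) = 6x^2 + 8y^2 - 2xy
Hessian H = [[12, -2], [-2, 16]]
trace(H) = 28, det(H) = 188
Eigenvalues: (28 +/- sqrt(32)) / 2 = 16.83, 11.17
Since both eigenvalues > 0, f is convex.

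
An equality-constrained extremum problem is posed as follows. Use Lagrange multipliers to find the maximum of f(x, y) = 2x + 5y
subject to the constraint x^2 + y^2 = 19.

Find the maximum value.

Set up Lagrange conditions: grad f = lambda * grad g
  2 = 2*lambda*x
  5 = 2*lambda*y
From these: x/y = 2/5, so x = 2t, y = 5t for some t.
Substitute into constraint: (2t)^2 + (5t)^2 = 19
  t^2 * 29 = 19
  t = sqrt(19/29)
Maximum = 2*x + 5*y = (2^2 + 5^2)*t = 29 * sqrt(19/29) = sqrt(551)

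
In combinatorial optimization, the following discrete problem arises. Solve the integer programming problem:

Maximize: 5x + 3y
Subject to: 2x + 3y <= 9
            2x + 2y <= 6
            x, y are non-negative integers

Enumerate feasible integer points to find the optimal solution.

Constraint 1: 2x + 3y <= 9
Constraint 2: 2x + 2y <= 6
Feasible x range (need y >= 0): 0 <= x <= min(9/2, 6/2) => x in {0, ..., 3}.
Enumerate feasible integer points row by row (the coefficient of y is 3 > 0, so for each x the largest feasible y gives the best value):
  x = 0: y <= min((9 - 2*0)/3, (6 - 2*0)/2) => y in {0, ..., 3}; best 5*0 + 3*3 = 9
  x = 1: y <= min((9 - 2*1)/3, (6 - 2*1)/2) => y in {0, ..., 2}; best 5*1 + 3*2 = 11
  x = 2: y <= min((9 - 2*2)/3, (6 - 2*2)/2) => y in {0, ..., 1}; best 5*2 + 3*1 = 13
  x = 3: y <= min((9 - 2*3)/3, (6 - 2*3)/2) => y in {0}; best 5*3 + 3*0 = 15
The maximum 5x + 3y = 15 is achieved at x = 3, y = 0.
Check: 2*3 + 3*0 = 6 <= 9 and 2*3 + 2*0 = 6 <= 6.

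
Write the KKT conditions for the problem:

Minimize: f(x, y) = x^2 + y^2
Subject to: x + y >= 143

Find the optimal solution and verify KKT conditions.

KKT conditions for min x^2 + y^2 s.t. x + y >= 143:
Stationarity: 2x = mu, 2y = mu
So x = y = mu/2.
Complementary slackness: mu*(x + y - 143) = 0
Primal feasibility: x + y >= 143; dual feasibility: mu >= 0
If mu = 0 then x = y = 0, but 0 + 0 < 143 is infeasible, so the constraint is active.
Constraint active: x + y = 2*(mu/2) = 143 => mu = 143
x = y = 143/2, f = 20449/2
Verify: stationarity 2*(143/2) = 143 = mu; primal 143/2 + 143/2 = 143 >= 143; dual mu = 143 >= 0; complementary slackness 143*(143 - 143) = 0. All KKT conditions hold.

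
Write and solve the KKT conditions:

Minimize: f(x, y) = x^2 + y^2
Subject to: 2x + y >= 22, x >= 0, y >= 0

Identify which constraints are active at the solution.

KKT conditions for min x^2 + y^2 s.t. 2x + 1y >= 22, x >= 0, y >= 0:
Stationarity: 2x = mu*2 + mu_x, 2y = mu*1 + mu_y, with mu, mu_x, mu_y >= 0
Complementary slackness: mu*(2x + y - 22) = 0, mu_x*x = 0, mu_y*y = 0
(0, 0) is infeasible (2*0 + 1*0 < 22), so if mu = 0 stationarity would force x = mu_x/2 >= 0, y = mu_y/2 >= 0 with mu_x*x = mu_y*y = 0, i.e. x = y = 0: contradiction. Hence mu > 0 and 2x + y = 22 is active.
Try x > 0, y > 0 (so mu_x = mu_y = 0): x = 2*mu/2, y = 1*mu/2
Substitute: 2*(2*mu/2) + 1*(1*mu/2) = 22
  mu*5/2 = 22 => mu = 44/5
x* = 44/5 > 0, y* = 22/5 > 0, consistent with mu_x = mu_y = 0.
f is convex and the constraints are linear, so this KKT point is the global minimum.
f* = 484/5
Active constraints: 2x + y >= 22 (holds with equality, mu = 44/5 > 0); x >= 0 and y >= 0 are inactive (mu_x = mu_y = 0).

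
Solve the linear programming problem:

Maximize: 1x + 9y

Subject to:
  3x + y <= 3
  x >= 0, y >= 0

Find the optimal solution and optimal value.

The feasible region has vertices at [(0, 0), (1, 0), (0, 3)].
Checking objective 1x + 9y at each vertex:
  (0, 0): 1*0 + 9*0 = 0
  (1, 0): 1*1 + 9*0 = 1
  (0, 3): 1*0 + 9*3 = 27
Maximum is 27 at (0, 3).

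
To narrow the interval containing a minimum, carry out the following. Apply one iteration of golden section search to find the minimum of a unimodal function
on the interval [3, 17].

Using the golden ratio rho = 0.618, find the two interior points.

Golden section search on [3, 17].
Golden ratio rho = 0.618 (approx).
Interior points:
  x_1 = 3 + (1-0.618)*14 = 8.3480
  x_2 = 3 + 0.618*14 = 11.6520
Compare f(x_1) and f(x_2) to determine which subinterval to keep.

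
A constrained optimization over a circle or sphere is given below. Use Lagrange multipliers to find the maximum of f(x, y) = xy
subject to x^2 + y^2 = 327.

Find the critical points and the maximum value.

Lagrange conditions: y = 2*lambda*x and x = 2*lambda*y
If x = 0 then y = 0, violating the constraint, so x, y != 0.
Dividing: y/x = x/y => x^2 = y^2 => y = x or y = -x
Constraint: 2x^2 = 327 => x^2 = 327/2 => x = +/-sqrt(327/2)
Critical points: (sqrt(327/2), sqrt(327/2)), (-sqrt(327/2), -sqrt(327/2)), (sqrt(327/2), -sqrt(327/2)), (-sqrt(327/2), sqrt(327/2))
  y = x:  xy = x^2 = 327/2  at (sqrt(327/2), sqrt(327/2)) and (-sqrt(327/2), -sqrt(327/2))
  y = -x: xy = -x^2 = -327/2 at (sqrt(327/2), -sqrt(327/2)) and (-sqrt(327/2), sqrt(327/2))
Maximum xy = 327/2 at (sqrt(327/2), sqrt(327/2)) and (-sqrt(327/2), -sqrt(327/2))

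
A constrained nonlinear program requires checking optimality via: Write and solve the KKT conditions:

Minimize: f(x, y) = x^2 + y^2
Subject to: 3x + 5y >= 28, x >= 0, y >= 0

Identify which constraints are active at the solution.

KKT conditions for min x^2 + y^2 s.t. 3x + 5y >= 28, x >= 0, y >= 0:
Stationarity: 2x = mu*3 + mu_x, 2y = mu*5 + mu_y, with mu, mu_x, mu_y >= 0
Complementary slackness: mu*(3x + 5y - 28) = 0, mu_x*x = 0, mu_y*y = 0
(0, 0) is infeasible (3*0 + 5*0 < 28), so if mu = 0 stationarity would force x = mu_x/2 >= 0, y = mu_y/2 >= 0 with mu_x*x = mu_y*y = 0, i.e. x = y = 0: contradiction. Hence mu > 0 and 3x + 5y = 28 is active.
Try x > 0, y > 0 (so mu_x = mu_y = 0): x = 3*mu/2, y = 5*mu/2
Substitute: 3*(3*mu/2) + 5*(5*mu/2) = 28
  mu*34/2 = 28 => mu = 28/17
x* = 42/17 > 0, y* = 70/17 > 0, consistent with mu_x = mu_y = 0.
f is convex and the constraints are linear, so this KKT point is the global minimum.
f* = 392/17
Active constraints: 3x + 5y >= 28 (holds with equality, mu = 28/17 > 0); x >= 0 and y >= 0 are inactive (mu_x = mu_y = 0).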